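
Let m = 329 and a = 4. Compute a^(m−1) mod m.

4^1 ≡ 4 (mod 329)
4^2 ≡ 4^2 = 16 ≡ 16 (mod 329)
4^4 ≡ 16^2 = 256 ≡ 256 (mod 329)
4^8 ≡ 256^2 = 65536 ≡ 65 (mod 329)
4^16 ≡ 65^2 = 4225 ≡ 277 (mod 329)
4^32 ≡ 277^2 = 76729 ≡ 72 (mod 329)
4^64 ≡ 72^2 = 5184 ≡ 249 (mod 329)
4^128 ≡ 249^2 = 62001 ≡ 149 (mod 329)
4^256 ≡ 149^2 = 22201 ≡ 158 (mod 329)
328 = 256 + 64 + 8 in binary powers of 2.
So 4^328 ≡ 158 · 249 · 65 ≡ 242 (mod 329).
Since 242 ≠ 1, base 4 is a Fermat witness: 329 is composite.

242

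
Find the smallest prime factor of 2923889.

31

2923889 is odd.
Digit sum 41, not divisible by 3.
Ends in 9: not divisible by 5.
7: 2923889 = 7·417698 + 3
11: 2923889 = 11·265808 + 1
13: 2923889 = 13·224914 + 7
17: 2923889 = 17·171993 + 8
19: 2923889 = 19·153888 + 17
23: 2923889 = 23·127125 + 14
29: 2923889 = 29·100823 + 22
31: 2923889 = 31·94319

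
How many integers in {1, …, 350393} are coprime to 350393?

Factor: 350393 = 31 · 89 · 127.
φ(350393) = (31−1) · (89−1) · (127−1) = 30 · 88 · 126 = 332640.

332640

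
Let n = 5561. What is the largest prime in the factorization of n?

83

5561 = 67 · 83
83 is prime.
So 5561 = 67 · 83; the largest prime factor is 83.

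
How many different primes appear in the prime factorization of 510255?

5

510255 = 3^2 · 56695
56695 = 5 · 11339
11339 = 17 · 667
667 = 23 · 29
510255 = 3^2 · 5 · 17 · 23 · 29, which has 5 distinct prime factors.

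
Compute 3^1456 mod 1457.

3^1 ≡ 3 (mod 1457)
3^2 ≡ 3^2 = 9 ≡ 9 (mod 1457)
3^4 ≡ 9^2 = 81 ≡ 81 (mod 1457)
3^8 ≡ 81^2 = 6561 ≡ 733 (mod 1457)
3^16 ≡ 733^2 = 537289 ≡ 1113 (mod 1457)
3^32 ≡ 1113^2 = 1238769 ≡ 319 (mod 1457)
3^64 ≡ 319^2 = 101761 ≡ 1228 (mod 1457)
3^128 ≡ 1228^2 = 1507984 ≡ 1446 (mod 1457)
3^256 ≡ 1446^2 = 2090916 ≡ 121 (mod 1457)
3^512 ≡ 121^2 = 14641 ≡ 71 (mod 1457)
3^1024 ≡ 71^2 = 5041 ≡ 670 (mod 1457)
1456 = 1024 + 256 + 128 + 32 + 16 in binary powers of 2.
So 3^1456 ≡ 670 · 121 · 1446 · 319 · 1113 ≡ 307 (mod 1457).
Since 307 ≠ 1, base 3 is a Fermat witness: 1457 is composite.

307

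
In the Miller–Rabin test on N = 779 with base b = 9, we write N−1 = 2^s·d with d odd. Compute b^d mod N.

779 − 1 = 778 = 2^1 · 389, so d = 389.
9^1 ≡ 9 (mod 779)
9^2 ≡ 9^2 = 81 ≡ 81 (mod 779)
9^4 ≡ 81^2 = 6561 ≡ 329 (mod 779)
9^8 ≡ 329^2 = 108241 ≡ 739 (mod 779)
9^16 ≡ 739^2 = 546121 ≡ 42 (mod 779)
9^32 ≡ 42^2 = 1764 ≡ 206 (mod 779)
9^64 ≡ 206^2 = 42436 ≡ 370 (mod 779)
9^128 ≡ 370^2 = 136900 ≡ 575 (mod 779)
9^256 ≡ 575^2 = 330625 ≡ 329 (mod 779)
389 = 256 + 128 + 4 + 1 in binary powers of 2.
So 9^389 ≡ 329 · 575 · 329 · 9 ≡ 214 (mod 779).
Squaring chain: 214; never reaches −1, so base 9 is a Miller–Rabin witness that 779 is composite.

214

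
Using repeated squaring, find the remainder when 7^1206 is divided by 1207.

587

7^1 ≡ 7 (mod 1207)
7^2 ≡ 7^2 = 49 ≡ 49 (mod 1207)
7^4 ≡ 49^2 = 2401 ≡ 1194 (mod 1207)
7^8 ≡ 1194^2 = 1425636 ≡ 169 (mod 1207)
7^16 ≡ 169^2 = 28561 ≡ 800 (mod 1207)
7^32 ≡ 800^2 = 640000 ≡ 290 (mod 1207)
7^64 ≡ 290^2 = 84100 ≡ 817 (mod 1207)
7^128 ≡ 817^2 = 667489 ≡ 18 (mod 1207)
7^256 ≡ 18^2 = 324 ≡ 324 (mod 1207)
7^512 ≡ 324^2 = 104976 ≡ 1174 (mod 1207)
7^1024 ≡ 1174^2 = 1378276 ≡ 1089 (mod 1207)
1206 = 1024 + 128 + 32 + 16 + 4 + 2 in binary powers of 2.
So 7^1206 ≡ 1089 · 18 · 290 · 800 · 1194 · 49 ≡ 587 (mod 1207).
Since 587 ≠ 1, base 7 is a Fermat witness: 1207 is composite.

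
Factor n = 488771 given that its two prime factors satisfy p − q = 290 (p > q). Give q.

569

Since p = q + 290, we have 488771 = q(q + 290), so q² + 290q − 488771 = 0.
Discriminant: 290² + 4·488771 = 84100 + 1955084 = 2039184; √2039184 = 1428.
q = (−290 + 1428)/2 = 569, and p = q + 290 = 859.
Check: 569 · 859 = 488771.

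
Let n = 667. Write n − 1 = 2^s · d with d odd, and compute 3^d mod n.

188

667 − 1 = 666 = 2^1 · 333, so d = 333.
3^1 ≡ 3 (mod 667)
3^2 ≡ 3^2 = 9 ≡ 9 (mod 667)
3^4 ≡ 9^2 = 81 ≡ 81 (mod 667)
3^8 ≡ 81^2 = 6561 ≡ 558 (mod 667)
3^16 ≡ 558^2 = 311364 ≡ 542 (mod 667)
3^32 ≡ 542^2 = 293764 ≡ 284 (mod 667)
3^64 ≡ 284^2 = 80656 ≡ 616 (mod 667)
3^128 ≡ 616^2 = 379456 ≡ 600 (mod 667)
3^256 ≡ 600^2 = 360000 ≡ 487 (mod 667)
333 = 256 + 64 + 8 + 4 + 1 in binary powers of 2.
So 3^333 ≡ 487 · 616 · 558 · 81 · 3 ≡ 188 (mod 667).
Squaring chain: 188; never reaches −1, so base 3 is a Miller–Rabin witness that 667 is composite.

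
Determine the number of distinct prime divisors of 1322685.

6

1322685 = 3^2 · 146965
146965 = 5 · 29393
29393 = 7 · 4199
4199 = 13 · 323
323 = 17 · 19
1322685 = 3^2 · 5 · 7 · 13 · 17 · 19, which has 6 distinct prime factors.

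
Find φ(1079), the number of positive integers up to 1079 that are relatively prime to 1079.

984

Factor: 1079 = 13 · 83.
φ(1079) = (13−1) · (83−1) = 12 · 82 = 984.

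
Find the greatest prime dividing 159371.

97

159371 = 31 · 5141
5141 = 53 · 97
97 is prime.
So 159371 = 31 · 53 · 97; the largest prime factor is 97.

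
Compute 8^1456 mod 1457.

1093

8^1 ≡ 8 (mod 1457)
8^2 ≡ 8^2 = 64 ≡ 64 (mod 1457)
8^4 ≡ 64^2 = 4096 ≡ 1182 (mod 1457)
8^8 ≡ 1182^2 = 1397124 ≡ 1318 (mod 1457)
8^16 ≡ 1318^2 = 1737124 ≡ 380 (mod 1457)
8^32 ≡ 380^2 = 144400 ≡ 157 (mod 1457)
8^64 ≡ 157^2 = 24649 ≡ 1337 (mod 1457)
8^128 ≡ 1337^2 = 1787569 ≡ 1287 (mod 1457)
8^256 ≡ 1287^2 = 1656369 ≡ 1217 (mod 1457)
8^512 ≡ 1217^2 = 1481089 ≡ 777 (mod 1457)
8^1024 ≡ 777^2 = 603729 ≡ 531 (mod 1457)
1456 = 1024 + 256 + 128 + 32 + 16 in binary powers of 2.
So 8^1456 ≡ 531 · 1217 · 1287 · 157 · 380 ≡ 1093 (mod 1457).
Since 1093 ≠ 1, base 8 is a Fermat witness: 1457 is composite.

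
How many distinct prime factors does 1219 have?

2

1219 = 23 · 53
1219 = 23 · 53, which has 2 distinct prime factors.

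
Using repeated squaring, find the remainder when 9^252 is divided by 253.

9^1 ≡ 9 (mod 253)
9^2 ≡ 9^2 = 81 ≡ 81 (mod 253)
9^4 ≡ 81^2 = 6561 ≡ 236 (mod 253)
9^8 ≡ 236^2 = 55696 ≡ 36 (mod 253)
9^16 ≡ 36^2 = 1296 ≡ 31 (mod 253)
9^32 ≡ 31^2 = 961 ≡ 202 (mod 253)
9^64 ≡ 202^2 = 40804 ≡ 71 (mod 253)
9^128 ≡ 71^2 = 5041 ≡ 234 (mod 253)
252 = 128 + 64 + 32 + 16 + 8 + 4 in binary powers of 2.
So 9^252 ≡ 234 · 71 · 202 · 31 · 36 · 236 ≡ 202 (mod 253).
Since 202 ≠ 1, base 9 is a Fermat witness: 253 is composite.

202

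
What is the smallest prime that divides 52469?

52469 is odd.
Digit sum 26, not divisible by 3.
Ends in 9: not divisible by 5.
7: 52469 = 7·7495 + 4
11: 52469 = 11·4769 + 10
13: 52469 = 13·4036 + 1
17: 52469 = 17·3086 + 7
19: 52469 = 19·2761 + 10
23: 52469 = 23·2281 + 6
29: 52469 = 29·1809 + 8
31: 52469 = 31·1692 + 17
37: 52469 = 37·1418 + 3
41: 52469 = 41·1279 + 30
43: 52469 = 43·1220 + 9
47: 52469 = 47·1116 + 17
53: 52469 = 53·989 + 52
59: 52469 = 59·889 + 18
61: 52469 = 61·860 + 9
67: 52469 = 67·783 + 8
71: 52469 = 71·739

71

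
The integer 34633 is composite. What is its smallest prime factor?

59

34633 is odd.
Digit sum 19, not divisible by 3.
Ends in 3: not divisible by 5.
7: 34633 = 7·4947 + 4
11: 34633 = 11·3148 + 5
13: 34633 = 13·2664 + 1
17: 34633 = 17·2037 + 4
19: 34633 = 19·1822 + 15
23: 34633 = 23·1505 + 18
29: 34633 = 29·1194 + 7
31: 34633 = 31·1117 + 6
37: 34633 = 37·936 + 1
41: 34633 = 41·844 + 29
43: 34633 = 43·805 + 18
47: 34633 = 47·736 + 41
53: 34633 = 53·653 + 24
59: 34633 = 59·587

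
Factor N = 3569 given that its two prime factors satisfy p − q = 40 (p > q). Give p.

83

Since p = q + 40, we have 3569 = q(q + 40), so q² + 40q − 3569 = 0.
Discriminant: 40² + 4·3569 = 1600 + 14276 = 15876; √15876 = 126.
q = (−40 + 126)/2 = 43, and p = q + 40 = 83.
Check: 43 · 83 = 3569.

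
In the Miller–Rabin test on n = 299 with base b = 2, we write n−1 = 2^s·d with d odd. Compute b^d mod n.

110

299 − 1 = 298 = 2^1 · 149, so d = 149.
2^1 ≡ 2 (mod 299)
2^2 ≡ 2^2 = 4 ≡ 4 (mod 299)
2^4 ≡ 4^2 = 16 ≡ 16 (mod 299)
2^8 ≡ 16^2 = 256 ≡ 256 (mod 299)
2^16 ≡ 256^2 = 65536 ≡ 55 (mod 299)
2^32 ≡ 55^2 = 3025 ≡ 35 (mod 299)
2^64 ≡ 35^2 = 1225 ≡ 29 (mod 299)
2^128 ≡ 29^2 = 841 ≡ 243 (mod 299)
149 = 128 + 16 + 4 + 1 in binary powers of 2.
So 2^149 ≡ 243 · 55 · 16 · 2 ≡ 110 (mod 299).
Squaring chain: 110; never reaches −1, so base 2 is a Miller–Rabin witness that 299 is composite.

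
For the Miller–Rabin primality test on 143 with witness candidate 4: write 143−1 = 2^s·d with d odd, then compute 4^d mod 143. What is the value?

114

143 − 1 = 142 = 2^1 · 71, so d = 71.
4^1 ≡ 4 (mod 143)
4^2 ≡ 4^2 = 16 ≡ 16 (mod 143)
4^4 ≡ 16^2 = 256 ≡ 113 (mod 143)
4^8 ≡ 113^2 = 12769 ≡ 42 (mod 143)
4^16 ≡ 42^2 = 1764 ≡ 48 (mod 143)
4^32 ≡ 48^2 = 2304 ≡ 16 (mod 143)
4^64 ≡ 16^2 = 256 ≡ 113 (mod 143)
71 = 64 + 4 + 2 + 1 in binary powers of 2.
So 4^71 ≡ 113 · 113 · 16 · 4 ≡ 114 (mod 143).
Squaring chain: 114; never reaches −1, so base 4 is a Miller–Rabin witness that 143 is composite.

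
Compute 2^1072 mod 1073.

604

2^1 ≡ 2 (mod 1073)
2^2 ≡ 2^2 = 4 ≡ 4 (mod 1073)
2^4 ≡ 4^2 = 16 ≡ 16 (mod 1073)
2^8 ≡ 16^2 = 256 ≡ 256 (mod 1073)
2^16 ≡ 256^2 = 65536 ≡ 83 (mod 1073)
2^32 ≡ 83^2 = 6889 ≡ 451 (mod 1073)
2^64 ≡ 451^2 = 203401 ≡ 604 (mod 1073)
2^128 ≡ 604^2 = 364816 ≡ 1069 (mod 1073)
2^256 ≡ 1069^2 = 1142761 ≡ 16 (mod 1073)
2^512 ≡ 16^2 = 256 ≡ 256 (mod 1073)
2^1024 ≡ 256^2 = 65536 ≡ 83 (mod 1073)
1072 = 1024 + 32 + 16 in binary powers of 2.
So 2^1072 ≡ 83 · 451 · 83 ≡ 604 (mod 1073).
Since 604 ≠ 1, base 2 is a Fermat witness: 1073 is composite.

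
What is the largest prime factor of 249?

83

249 = 3 · 83
83 is prime.
So 249 = 3 · 83; the largest prime factor is 83.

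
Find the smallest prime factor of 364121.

364121 is odd.
Digit sum 17, not divisible by 3.
Ends in 1: not divisible by 5.
7: 364121 = 7·52017 + 2
11: 364121 = 11·33101 + 10
13: 364121 = 13·28009 + 4
17: 364121 = 17·21418 + 15
19: 364121 = 19·19164 + 5
23: 364121 = 23·15831 + 8
29: 364121 = 29·12555 + 26
31: 364121 = 31·11745 + 26
37: 364121 = 37·9841 + 4
41: 364121 = 41·8881

41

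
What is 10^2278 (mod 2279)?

152

10^1 ≡ 10 (mod 2279)
10^2 ≡ 10^2 = 100 ≡ 100 (mod 2279)
10^4 ≡ 100^2 = 10000 ≡ 884 (mod 2279)
10^8 ≡ 884^2 = 781456 ≡ 2038 (mod 2279)
10^16 ≡ 2038^2 = 4153444 ≡ 1106 (mod 2279)
10^32 ≡ 1106^2 = 1223236 ≡ 1692 (mod 2279)
10^64 ≡ 1692^2 = 2862864 ≡ 440 (mod 2279)
10^128 ≡ 440^2 = 193600 ≡ 2164 (mod 2279)
10^256 ≡ 2164^2 = 4682896 ≡ 1830 (mod 2279)
10^512 ≡ 1830^2 = 3348900 ≡ 1049 (mod 2279)
10^1024 ≡ 1049^2 = 1100401 ≡ 1923 (mod 2279)
10^2048 ≡ 1923^2 = 3697929 ≡ 1391 (mod 2279)
2278 = 2048 + 128 + 64 + 32 + 4 + 2 in binary powers of 2.
So 10^2278 ≡ 1391 · 2164 · 440 · 1692 · 884 · 100 ≡ 152 (mod 2279).
Since 152 ≠ 1, base 10 is a Fermat witness: 2279 is composite.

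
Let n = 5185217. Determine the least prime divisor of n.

37

5185217 is odd.
Digit sum 29, not divisible by 3.
Ends in 7: not divisible by 5.
7: 5185217 = 7·740745 + 2
11: 5185217 = 11·471383 + 4
13: 5185217 = 13·398862 + 11
17: 5185217 = 17·305012 + 13
19: 5185217 = 19·272906 + 3
23: 5185217 = 23·225444 + 5
29: 5185217 = 29·178800 + 17
31: 5185217 = 31·167265 + 2
37: 5185217 = 37·140141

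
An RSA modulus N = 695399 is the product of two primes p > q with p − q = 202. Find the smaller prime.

739

Since p = q + 202, we have 695399 = q(q + 202), so q² + 202q − 695399 = 0.
Discriminant: 202² + 4·695399 = 40804 + 2781596 = 2822400; √2822400 = 1680.
q = (−202 + 1680)/2 = 739, and p = q + 202 = 941.
Check: 739 · 941 = 695399.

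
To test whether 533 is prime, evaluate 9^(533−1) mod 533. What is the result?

9^1 ≡ 9 (mod 533)
9^2 ≡ 9^2 = 81 ≡ 81 (mod 533)
9^4 ≡ 81^2 = 6561 ≡ 165 (mod 533)
9^8 ≡ 165^2 = 27225 ≡ 42 (mod 533)
9^16 ≡ 42^2 = 1764 ≡ 165 (mod 533)
9^32 ≡ 165^2 = 27225 ≡ 42 (mod 533)
9^64 ≡ 42^2 = 1764 ≡ 165 (mod 533)
9^128 ≡ 165^2 = 27225 ≡ 42 (mod 533)
9^256 ≡ 42^2 = 1764 ≡ 165 (mod 533)
9^512 ≡ 165^2 = 27225 ≡ 42 (mod 533)
532 = 512 + 16 + 4 in binary powers of 2.
So 9^532 ≡ 42 · 165 · 165 ≡ 165 (mod 533).
Since 165 ≠ 1, base 9 is a Fermat witness: 533 is composite.

165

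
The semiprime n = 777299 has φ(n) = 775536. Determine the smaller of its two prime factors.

φ(n) = (p−1)(q−1) = n − (p+q) + 1, so p + q = 777299 − 775536 + 1 = 1764.
p and q are the roots of t² − 1764t + 777299 = 0.
Discriminant: 1764² − 4·777299 = 3111696 − 3109196 = 2500; √2500 = 50.
q = (1764 − 50)/2 = 857, p = (1764 + 50)/2 = 907.
Check: 857 · 907 = 777299.

857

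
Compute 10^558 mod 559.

365

10^1 ≡ 10 (mod 559)
10^2 ≡ 10^2 = 100 ≡ 100 (mod 559)
10^4 ≡ 100^2 = 10000 ≡ 497 (mod 559)
10^8 ≡ 497^2 = 247009 ≡ 490 (mod 559)
10^16 ≡ 490^2 = 240100 ≡ 289 (mod 559)
10^32 ≡ 289^2 = 83521 ≡ 230 (mod 559)
10^64 ≡ 230^2 = 52900 ≡ 354 (mod 559)
10^128 ≡ 354^2 = 125316 ≡ 100 (mod 559)
10^256 ≡ 100^2 = 10000 ≡ 497 (mod 559)
10^512 ≡ 497^2 = 247009 ≡ 490 (mod 559)
558 = 512 + 32 + 8 + 4 + 2 in binary powers of 2.
So 10^558 ≡ 490 · 230 · 490 · 497 · 100 ≡ 365 (mod 559).
Since 365 ≠ 1, base 10 is a Fermat witness: 559 is composite.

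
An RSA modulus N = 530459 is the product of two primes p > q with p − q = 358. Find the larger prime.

Since p = q + 358, we have 530459 = q(q + 358), so q² + 358q − 530459 = 0.
Discriminant: 358² + 4·530459 = 128164 + 2121836 = 2250000; √2250000 = 1500.
q = (−358 + 1500)/2 = 571, and p = q + 358 = 929.
Check: 571 · 929 = 530459.

929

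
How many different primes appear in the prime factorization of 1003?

2

1003 = 17 · 59
1003 = 17 · 59, which has 2 distinct prime factors.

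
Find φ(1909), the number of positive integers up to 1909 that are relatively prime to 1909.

1804

Factor: 1909 = 23 · 83.
φ(1909) = (23−1) · (83−1) = 22 · 82 = 1804.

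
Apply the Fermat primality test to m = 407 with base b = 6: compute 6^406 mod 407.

258

6^1 ≡ 6 (mod 407)
6^2 ≡ 6^2 = 36 ≡ 36 (mod 407)
6^4 ≡ 36^2 = 1296 ≡ 75 (mod 407)
6^8 ≡ 75^2 = 5625 ≡ 334 (mod 407)
6^16 ≡ 334^2 = 111556 ≡ 38 (mod 407)
6^32 ≡ 38^2 = 1444 ≡ 223 (mod 407)
6^64 ≡ 223^2 = 49729 ≡ 75 (mod 407)
6^128 ≡ 75^2 = 5625 ≡ 334 (mod 407)
6^256 ≡ 334^2 = 111556 ≡ 38 (mod 407)
406 = 256 + 128 + 16 + 4 + 2 in binary powers of 2.
So 6^406 ≡ 38 · 334 · 38 · 75 · 36 ≡ 258 (mod 407).
Since 258 ≠ 1, base 6 is a Fermat witness: 407 is composite.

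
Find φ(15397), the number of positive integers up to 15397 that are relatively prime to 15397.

Factor: 15397 = 89 · 173.
φ(15397) = (89−1) · (173−1) = 88 · 172 = 15136.

15136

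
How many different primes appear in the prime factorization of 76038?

76038 = 2 · 38019
38019 = 3 · 12673
12673 = 19 · 667
667 = 23 · 29
76038 = 2 · 3 · 19 · 23 · 29, which has 5 distinct prime factors.

5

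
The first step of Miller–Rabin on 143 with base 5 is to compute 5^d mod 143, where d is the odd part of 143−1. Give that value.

60

143 − 1 = 142 = 2^1 · 71, so d = 71.
5^1 ≡ 5 (mod 143)
5^2 ≡ 5^2 = 25 ≡ 25 (mod 143)
5^4 ≡ 25^2 = 625 ≡ 53 (mod 143)
5^8 ≡ 53^2 = 2809 ≡ 92 (mod 143)
5^16 ≡ 92^2 = 8464 ≡ 27 (mod 143)
5^32 ≡ 27^2 = 729 ≡ 14 (mod 143)
5^64 ≡ 14^2 = 196 ≡ 53 (mod 143)
71 = 64 + 4 + 2 + 1 in binary powers of 2.
So 5^71 ≡ 53 · 53 · 25 · 5 ≡ 60 (mod 143).
Squaring chain: 60; never reaches −1, so base 5 is a Miller–Rabin witness that 143 is composite.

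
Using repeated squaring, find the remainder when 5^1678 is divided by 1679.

5^1 ≡ 5 (mod 1679)
5^2 ≡ 5^2 = 25 ≡ 25 (mod 1679)
5^4 ≡ 25^2 = 625 ≡ 625 (mod 1679)
5^8 ≡ 625^2 = 390625 ≡ 1097 (mod 1679)
5^16 ≡ 1097^2 = 1203409 ≡ 1245 (mod 1679)
5^32 ≡ 1245^2 = 1550025 ≡ 308 (mod 1679)
5^64 ≡ 308^2 = 94864 ≡ 840 (mod 1679)
5^128 ≡ 840^2 = 705600 ≡ 420 (mod 1679)
5^256 ≡ 420^2 = 176400 ≡ 105 (mod 1679)
5^512 ≡ 105^2 = 11025 ≡ 951 (mod 1679)
5^1024 ≡ 951^2 = 904401 ≡ 1099 (mod 1679)
1678 = 1024 + 512 + 128 + 8 + 4 + 2 in binary powers of 2.
So 5^1678 ≡ 1099 · 951 · 420 · 1097 · 625 · 25 ≡ 1618 (mod 1679).
Since 1618 ≠ 1, base 5 is a Fermat witness: 1679 is composite.

1618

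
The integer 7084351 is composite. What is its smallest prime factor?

7084351 is odd.
Digit sum 28, not divisible by 3.
Ends in 1: not divisible by 5.
7: 7084351 = 7·1012050 + 1
11: 7084351 = 11·644031 + 10
13: 7084351 = 13·544950 + 1
17: 7084351 = 17·416726 + 9
19: 7084351 = 19·372860 + 11
23: 7084351 = 23·308015 + 6
29: 7084351 = 29·244287 + 28
31: 7084351 = 31·228527 + 14
37: 7084351 = 37·191468 + 35
41: 7084351 = 41·172789 + 2
43: 7084351 = 43·164752 + 15
47: 7084351 = 47·150730 + 41
53: 7084351 = 53·133667

53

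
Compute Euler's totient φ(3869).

Factor: 3869 = 53 · 73.
φ(3869) = (53−1) · (73−1) = 52 · 72 = 3744.

3744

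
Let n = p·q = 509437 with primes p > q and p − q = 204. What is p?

Since p = q + 204, we have 509437 = q(q + 204), so q² + 204q − 509437 = 0.
Discriminant: 204² + 4·509437 = 41616 + 2037748 = 2079364; √2079364 = 1442.
q = (−204 + 1442)/2 = 619, and p = q + 204 = 823.
Check: 619 · 823 = 509437.

823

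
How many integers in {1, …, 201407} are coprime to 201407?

190080

Factor: 201407 = 31 · 73 · 89.
φ(201407) = (31−1) · (73−1) · (89−1) = 30 · 72 · 88 = 190080.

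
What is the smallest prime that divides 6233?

6233 is odd.
Digit sum 14, not divisible by 3.
Ends in 3: not divisible by 5.
7: 6233 = 7·890 + 3
11: 6233 = 11·566 + 7
13: 6233 = 13·479 + 6
17: 6233 = 17·366 + 11
19: 6233 = 19·328 + 1
23: 6233 = 23·271

23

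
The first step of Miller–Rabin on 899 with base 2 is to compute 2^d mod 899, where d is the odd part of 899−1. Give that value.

698

899 − 1 = 898 = 2^1 · 449, so d = 449.
2^1 ≡ 2 (mod 899)
2^2 ≡ 2^2 = 4 ≡ 4 (mod 899)
2^4 ≡ 4^2 = 16 ≡ 16 (mod 899)
2^8 ≡ 16^2 = 256 ≡ 256 (mod 899)
2^16 ≡ 256^2 = 65536 ≡ 808 (mod 899)
2^32 ≡ 808^2 = 652864 ≡ 190 (mod 899)
2^64 ≡ 190^2 = 36100 ≡ 140 (mod 899)
2^128 ≡ 140^2 = 19600 ≡ 721 (mod 899)
2^256 ≡ 721^2 = 519841 ≡ 219 (mod 899)
449 = 256 + 128 + 64 + 1 in binary powers of 2.
So 2^449 ≡ 219 · 721 · 140 · 2 ≡ 698 (mod 899).
Squaring chain: 698; never reaches −1, so base 2 is a Miller–Rabin witness that 899 is composite.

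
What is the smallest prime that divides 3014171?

43

3014171 is odd.
Digit sum 17, not divisible by 3.
Ends in 1: not divisible by 5.
7: 3014171 = 7·430595 + 6
11: 3014171 = 11·274015 + 6
13: 3014171 = 13·231859 + 4
17: 3014171 = 17·177304 + 3
19: 3014171 = 19·158640 + 11
23: 3014171 = 23·131050 + 21
29: 3014171 = 29·103936 + 27
31: 3014171 = 31·97231 + 10
37: 3014171 = 37·81464 + 3
41: 3014171 = 41·73516 + 15
43: 3014171 = 43·70097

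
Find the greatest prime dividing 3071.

83

3071 = 37 · 83
83 is prime.
So 3071 = 37 · 83; the largest prime factor is 83.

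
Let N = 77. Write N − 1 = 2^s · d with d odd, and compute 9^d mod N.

77 − 1 = 76 = 2^2 · 19, so d = 19.
9^1 ≡ 9 (mod 77)
9^2 ≡ 9^2 = 81 ≡ 4 (mod 77)
9^4 ≡ 4^2 = 16 ≡ 16 (mod 77)
9^8 ≡ 16^2 = 256 ≡ 25 (mod 77)
9^16 ≡ 25^2 = 625 ≡ 9 (mod 77)
19 = 16 + 2 + 1 in binary powers of 2.
So 9^19 ≡ 9 · 4 · 9 ≡ 16 (mod 77).
Squaring chain: 16 → 25; never reaches −1, so base 9 is a Miller–Rabin witness that 77 is composite.

16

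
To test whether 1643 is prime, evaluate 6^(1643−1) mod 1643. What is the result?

1296

6^1 ≡ 6 (mod 1643)
6^2 ≡ 6^2 = 36 ≡ 36 (mod 1643)
6^4 ≡ 36^2 = 1296 ≡ 1296 (mod 1643)
6^8 ≡ 1296^2 = 1679616 ≡ 470 (mod 1643)
6^16 ≡ 470^2 = 220900 ≡ 738 (mod 1643)
6^32 ≡ 738^2 = 544644 ≡ 811 (mod 1643)
6^64 ≡ 811^2 = 657721 ≡ 521 (mod 1643)
6^128 ≡ 521^2 = 271441 ≡ 346 (mod 1643)
6^256 ≡ 346^2 = 119716 ≡ 1420 (mod 1643)
6^512 ≡ 1420^2 = 2016400 ≡ 439 (mod 1643)
6^1024 ≡ 439^2 = 192721 ≡ 490 (mod 1643)
1642 = 1024 + 512 + 64 + 32 + 8 + 2 in binary powers of 2.
So 6^1642 ≡ 490 · 439 · 521 · 811 · 470 · 36 ≡ 1296 (mod 1643).
Since 1296 ≠ 1, base 6 is a Fermat witness: 1643 is composite.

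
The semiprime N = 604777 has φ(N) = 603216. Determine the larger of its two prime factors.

φ(n) = (p−1)(q−1) = n − (p+q) + 1, so p + q = 604777 − 603216 + 1 = 1562.
p and q are the roots of t² − 1562t + 604777 = 0.
Discriminant: 1562² − 4·604777 = 2439844 − 2419108 = 20736; √20736 = 144.
q = (1562 − 144)/2 = 709, p = (1562 + 144)/2 = 853.
Check: 709 · 853 = 604777.

853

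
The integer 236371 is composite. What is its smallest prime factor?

23

236371 is odd.
Digit sum 22, not divisible by 3.
Ends in 1: not divisible by 5.
7: 236371 = 7·33767 + 2
11: 236371 = 11·21488 + 3
13: 236371 = 13·18182 + 5
17: 236371 = 17·13904 + 3
19: 236371 = 19·12440 + 11
23: 236371 = 23·10277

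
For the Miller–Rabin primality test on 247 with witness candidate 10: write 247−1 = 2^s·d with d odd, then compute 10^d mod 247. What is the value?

103

247 − 1 = 246 = 2^1 · 123, so d = 123.
10^1 ≡ 10 (mod 247)
10^2 ≡ 10^2 = 100 ≡ 100 (mod 247)
10^4 ≡ 100^2 = 10000 ≡ 120 (mod 247)
10^8 ≡ 120^2 = 14400 ≡ 74 (mod 247)
10^16 ≡ 74^2 = 5476 ≡ 42 (mod 247)
10^32 ≡ 42^2 = 1764 ≡ 35 (mod 247)
10^64 ≡ 35^2 = 1225 ≡ 237 (mod 247)
123 = 64 + 32 + 16 + 8 + 2 + 1 in binary powers of 2.
So 10^123 ≡ 237 · 35 · 42 · 74 · 100 · 10 ≡ 103 (mod 247).
Squaring chain: 103; never reaches −1, so base 10 is a Miller–Rabin witness that 247 is composite.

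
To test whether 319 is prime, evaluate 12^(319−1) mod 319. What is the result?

144

12^1 ≡ 12 (mod 319)
12^2 ≡ 12^2 = 144 ≡ 144 (mod 319)
12^4 ≡ 144^2 = 20736 ≡ 1 (mod 319)
12^8 ≡ 1^2 = 1 ≡ 1 (mod 319)
12^16 ≡ 1^2 = 1 ≡ 1 (mod 319)
12^32 ≡ 1^2 = 1 ≡ 1 (mod 319)
12^64 ≡ 1^2 = 1 ≡ 1 (mod 319)
12^128 ≡ 1^2 = 1 ≡ 1 (mod 319)
12^256 ≡ 1^2 = 1 ≡ 1 (mod 319)
318 = 256 + 32 + 16 + 8 + 4 + 2 in binary powers of 2.
So 12^318 ≡ 1 · 1 · 1 · 1 · 1 · 144 ≡ 144 (mod 319).
Since 144 ≠ 1, base 12 is a Fermat witness: 319 is composite.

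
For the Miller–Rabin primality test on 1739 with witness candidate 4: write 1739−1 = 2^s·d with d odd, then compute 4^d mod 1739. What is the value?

1739 − 1 = 1738 = 2^1 · 869, so d = 869.
4^1 ≡ 4 (mod 1739)
4^2 ≡ 4^2 = 16 ≡ 16 (mod 1739)
4^4 ≡ 16^2 = 256 ≡ 256 (mod 1739)
4^8 ≡ 256^2 = 65536 ≡ 1193 (mod 1739)
4^16 ≡ 1193^2 = 1423249 ≡ 747 (mod 1739)
4^32 ≡ 747^2 = 558009 ≡ 1529 (mod 1739)
4^64 ≡ 1529^2 = 2337841 ≡ 625 (mod 1739)
4^128 ≡ 625^2 = 390625 ≡ 1089 (mod 1739)
4^256 ≡ 1089^2 = 1185921 ≡ 1662 (mod 1739)
4^512 ≡ 1662^2 = 2762244 ≡ 712 (mod 1739)
869 = 512 + 256 + 64 + 32 + 4 + 1 in binary powers of 2.
So 4^869 ≡ 712 · 1662 · 625 · 1529 · 256 · 4 ≡ 1283 (mod 1739).
Squaring chain: 1283; never reaches −1, so base 4 is a Miller–Rabin witness that 1739 is composite.

1283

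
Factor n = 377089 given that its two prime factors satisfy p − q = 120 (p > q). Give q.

557

Since p = q + 120, we have 377089 = q(q + 120), so q² + 120q − 377089 = 0.
Discriminant: 120² + 4·377089 = 14400 + 1508356 = 1522756; √1522756 = 1234.
q = (−120 + 1234)/2 = 557, and p = q + 120 = 677.
Check: 557 · 677 = 377089.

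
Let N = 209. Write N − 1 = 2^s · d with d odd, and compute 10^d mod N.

209 − 1 = 208 = 2^4 · 13, so d = 13.
10^1 ≡ 10 (mod 209)
10^2 ≡ 10^2 = 100 ≡ 100 (mod 209)
10^4 ≡ 100^2 = 10000 ≡ 177 (mod 209)
10^8 ≡ 177^2 = 31329 ≡ 188 (mod 209)
13 = 8 + 4 + 1 in binary powers of 2.
So 10^13 ≡ 188 · 177 · 10 ≡ 32 (mod 209).
Squaring chain: 32 → 188 → 23 → 111; never reaches −1, so base 10 is a Miller–Rabin witness that 209 is composite.

32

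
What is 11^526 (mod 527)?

11^1 ≡ 11 (mod 527)
11^2 ≡ 11^2 = 121 ≡ 121 (mod 527)
11^4 ≡ 121^2 = 14641 ≡ 412 (mod 527)
11^8 ≡ 412^2 = 169744 ≡ 50 (mod 527)
11^16 ≡ 50^2 = 2500 ≡ 392 (mod 527)
11^32 ≡ 392^2 = 153664 ≡ 307 (mod 527)
11^64 ≡ 307^2 = 94249 ≡ 443 (mod 527)
11^128 ≡ 443^2 = 196249 ≡ 205 (mod 527)
11^256 ≡ 205^2 = 42025 ≡ 392 (mod 527)
11^512 ≡ 392^2 = 153664 ≡ 307 (mod 527)
526 = 512 + 8 + 4 + 2 in binary powers of 2.
So 11^526 ≡ 307 · 50 · 412 · 121 ≡ 485 (mod 527).
Since 485 ≠ 1, base 11 is a Fermat witness: 527 is composite.

485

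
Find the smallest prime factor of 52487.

52487 is odd.
Digit sum 26, not divisible by 3.
Ends in 7: not divisible by 5.
7: 52487 = 7·7498 + 1
11: 52487 = 11·4771 + 6
13: 52487 = 13·4037 + 6
17: 52487 = 17·3087 + 8
19: 52487 = 19·2762 + 9
23: 52487 = 23·2282 + 1
29: 52487 = 29·1809 + 26
31: 52487 = 31·1693 + 4
37: 52487 = 37·1418 + 21
41: 52487 = 41·1280 + 7
43: 52487 = 43·1220 + 27
47: 52487 = 47·1116 + 35
53: 52487 = 53·990 + 17
59: 52487 = 59·889 + 36
61: 52487 = 61·860 + 27
67: 52487 = 67·783 + 26
71: 52487 = 71·739 + 18
73: 52487 = 73·719

73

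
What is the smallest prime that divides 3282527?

3282527 is odd.
Digit sum 29, not divisible by 3.
Ends in 7: not divisible by 5.
7: 3282527 = 7·468932 + 3
11: 3282527 = 11·298411 + 6
13: 3282527 = 13·252502 + 1
17: 3282527 = 17·193089 + 14
19: 3282527 = 19·172764 + 11
23: 3282527 = 23·142718 + 13
29: 3282527 = 29·113190 + 17
31: 3282527 = 31·105887 + 30
37: 3282527 = 37·88716 + 35
41: 3282527 = 41·80061 + 26
43: 3282527 = 43·76337 + 36
47: 3282527 = 47·69841

47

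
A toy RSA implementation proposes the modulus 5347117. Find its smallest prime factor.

53

5347117 is odd.
Digit sum 28, not divisible by 3.
Ends in 7: not divisible by 5.
7: 5347117 = 7·763873 + 6
11: 5347117 = 11·486101 + 6
13: 5347117 = 13·411316 + 9
17: 5347117 = 17·314536 + 5
19: 5347117 = 19·281427 + 4
23: 5347117 = 23·232483 + 8
29: 5347117 = 29·184383 + 10
31: 5347117 = 31·172487 + 20
37: 5347117 = 37·144516 + 25
41: 5347117 = 41·130417 + 20
43: 5347117 = 43·124351 + 24
47: 5347117 = 47·113768 + 21
53: 5347117 = 53·100889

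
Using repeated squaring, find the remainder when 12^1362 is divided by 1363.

202

12^1 ≡ 12 (mod 1363)
12^2 ≡ 12^2 = 144 ≡ 144 (mod 1363)
12^4 ≡ 144^2 = 20736 ≡ 291 (mod 1363)
12^8 ≡ 291^2 = 84681 ≡ 175 (mod 1363)
12^16 ≡ 175^2 = 30625 ≡ 639 (mod 1363)
12^32 ≡ 639^2 = 408321 ≡ 784 (mod 1363)
12^64 ≡ 784^2 = 614656 ≡ 1306 (mod 1363)
12^128 ≡ 1306^2 = 1705636 ≡ 523 (mod 1363)
12^256 ≡ 523^2 = 273529 ≡ 929 (mod 1363)
12^512 ≡ 929^2 = 863041 ≡ 262 (mod 1363)
12^1024 ≡ 262^2 = 68644 ≡ 494 (mod 1363)
1362 = 1024 + 256 + 64 + 16 + 2 in binary powers of 2.
So 12^1362 ≡ 494 · 929 · 1306 · 639 · 144 ≡ 202 (mod 1363).
Since 202 ≠ 1, base 12 is a Fermat witness: 1363 is composite.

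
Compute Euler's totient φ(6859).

6498

Factor: 6859 = 19^3.
φ(6859) = 19^2·(19−1) = 6498.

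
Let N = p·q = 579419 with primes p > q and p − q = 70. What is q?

727

Since p = q + 70, we have 579419 = q(q + 70), so q² + 70q − 579419 = 0.
Discriminant: 70² + 4·579419 = 4900 + 2317676 = 2322576; √2322576 = 1524.
q = (−70 + 1524)/2 = 727, and p = q + 70 = 797.
Check: 727 · 797 = 579419.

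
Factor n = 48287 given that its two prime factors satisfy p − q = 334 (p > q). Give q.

Since p = q + 334, we have 48287 = q(q + 334), so q² + 334q − 48287 = 0.
Discriminant: 334² + 4·48287 = 111556 + 193148 = 304704; √304704 = 552.
q = (−334 + 552)/2 = 109, and p = q + 334 = 443.
Check: 109 · 443 = 48287.

109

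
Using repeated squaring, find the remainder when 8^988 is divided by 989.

8^1 ≡ 8 (mod 989)
8^2 ≡ 8^2 = 64 ≡ 64 (mod 989)
8^4 ≡ 64^2 = 4096 ≡ 140 (mod 989)
8^8 ≡ 140^2 = 19600 ≡ 809 (mod 989)
8^16 ≡ 809^2 = 654481 ≡ 752 (mod 989)
8^32 ≡ 752^2 = 565504 ≡ 785 (mod 989)
8^64 ≡ 785^2 = 616225 ≡ 78 (mod 989)
8^128 ≡ 78^2 = 6084 ≡ 150 (mod 989)
8^256 ≡ 150^2 = 22500 ≡ 742 (mod 989)
8^512 ≡ 742^2 = 550564 ≡ 680 (mod 989)
988 = 512 + 256 + 128 + 64 + 16 + 8 + 4 in binary powers of 2.
So 8^988 ≡ 680 · 742 · 150 · 78 · 752 · 809 · 140 ≡ 78 (mod 989).
Since 78 ≠ 1, base 8 is a Fermat witness: 989 is composite.

78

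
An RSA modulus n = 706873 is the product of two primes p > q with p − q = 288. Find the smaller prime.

709

Since p = q + 288, we have 706873 = q(q + 288), so q² + 288q − 706873 = 0.
Discriminant: 288² + 4·706873 = 82944 + 2827492 = 2910436; √2910436 = 1706.
q = (−288 + 1706)/2 = 709, and p = q + 288 = 997.
Check: 709 · 997 = 706873.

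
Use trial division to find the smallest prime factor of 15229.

15229 is odd.
Digit sum 19, not divisible by 3.
Ends in 9: not divisible by 5.
7: 15229 = 7·2175 + 4
11: 15229 = 11·1384 + 5
13: 15229 = 13·1171 + 6
17: 15229 = 17·895 + 14
19: 15229 = 19·801 + 10
23: 15229 = 23·662 + 3
29: 15229 = 29·525 + 4
31: 15229 = 31·491 + 8
37: 15229 = 37·411 + 22
41: 15229 = 41·371 + 18
43: 15229 = 43·354 + 7
47: 15229 = 47·324 + 1
53: 15229 = 53·287 + 18
59: 15229 = 59·258 + 7
61: 15229 = 61·249 + 40
67: 15229 = 67·227 + 20
71: 15229 = 71·214 + 35
73: 15229 = 73·208 + 45
79: 15229 = 79·192 + 61
83: 15229 = 83·183 + 40
89: 15229 = 89·171 + 10
97: 15229 = 97·157

97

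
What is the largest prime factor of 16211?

16211 = 13 · 1247
1247 = 29 · 43
43 is prime.
So 16211 = 13 · 29 · 43; the largest prime factor is 43.

43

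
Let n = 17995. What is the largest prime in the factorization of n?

17995 = 5 · 3599
3599 = 59 · 61
61 is prime.
So 17995 = 5 · 59 · 61; the largest prime factor is 61.

61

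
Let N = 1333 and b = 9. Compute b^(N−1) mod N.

250

9^1 ≡ 9 (mod 1333)
9^2 ≡ 9^2 = 81 ≡ 81 (mod 1333)
9^4 ≡ 81^2 = 6561 ≡ 1229 (mod 1333)
9^8 ≡ 1229^2 = 1510441 ≡ 152 (mod 1333)
9^16 ≡ 152^2 = 23104 ≡ 443 (mod 1333)
9^32 ≡ 443^2 = 196249 ≡ 298 (mod 1333)
9^64 ≡ 298^2 = 88804 ≡ 826 (mod 1333)
9^128 ≡ 826^2 = 682276 ≡ 1113 (mod 1333)
9^256 ≡ 1113^2 = 1238769 ≡ 412 (mod 1333)
9^512 ≡ 412^2 = 169744 ≡ 453 (mod 1333)
9^1024 ≡ 453^2 = 205209 ≡ 1260 (mod 1333)
1332 = 1024 + 256 + 32 + 16 + 4 in binary powers of 2.
So 9^1332 ≡ 1260 · 412 · 298 · 443 · 1229 ≡ 250 (mod 1333).
Since 250 ≠ 1, base 9 is a Fermat witness: 1333 is composite.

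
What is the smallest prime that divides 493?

17

493 is odd.
Digit sum 16, not divisible by 3.
Ends in 3: not divisible by 5.
7: 493 = 7·70 + 3
11: 493 = 11·44 + 9
13: 493 = 13·37 + 12
17: 493 = 17·29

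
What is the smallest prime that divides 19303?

19303 is odd.
Digit sum 16, not divisible by 3.
Ends in 3: not divisible by 5.
7: 19303 = 7·2757 + 4
11: 19303 = 11·1754 + 9
13: 19303 = 13·1484 + 11
17: 19303 = 17·1135 + 8
19: 19303 = 19·1015 + 18
23: 19303 = 23·839 + 6
29: 19303 = 29·665 + 18
31: 19303 = 31·622 + 21
37: 19303 = 37·521 + 26
41: 19303 = 41·470 + 33
43: 19303 = 43·448 + 39
47: 19303 = 47·410 + 33
53: 19303 = 53·364 + 11
59: 19303 = 59·327 + 10
61: 19303 = 61·316 + 27
67: 19303 = 67·288 + 7
71: 19303 = 71·271 + 62
73: 19303 = 73·264 + 31
79: 19303 = 79·244 + 27
83: 19303 = 83·232 + 47
89: 19303 = 89·216 + 79
97: 19303 = 97·199

97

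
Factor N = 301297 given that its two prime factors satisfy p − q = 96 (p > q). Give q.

Since p = q + 96, we have 301297 = q(q + 96), so q² + 96q − 301297 = 0.
Discriminant: 96² + 4·301297 = 9216 + 1205188 = 1214404; √1214404 = 1102.
q = (−96 + 1102)/2 = 503, and p = q + 96 = 599.
Check: 503 · 599 = 301297.

503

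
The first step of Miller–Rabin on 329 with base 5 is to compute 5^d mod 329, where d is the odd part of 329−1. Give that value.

329 − 1 = 328 = 2^3 · 41, so d = 41.
5^1 ≡ 5 (mod 329)
5^2 ≡ 5^2 = 25 ≡ 25 (mod 329)
5^4 ≡ 25^2 = 625 ≡ 296 (mod 329)
5^8 ≡ 296^2 = 87616 ≡ 102 (mod 329)
5^16 ≡ 102^2 = 10404 ≡ 205 (mod 329)
5^32 ≡ 205^2 = 42025 ≡ 242 (mod 329)
41 = 32 + 8 + 1 in binary powers of 2.
So 5^41 ≡ 242 · 102 · 5 ≡ 45 (mod 329).
Squaring chain: 45 → 51 → 298; never reaches −1, so base 5 is a Miller–Rabin witness that 329 is composite.

45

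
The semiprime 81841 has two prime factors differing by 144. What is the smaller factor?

Since p = q + 144, we have 81841 = q(q + 144), so q² + 144q − 81841 = 0.
Discriminant: 144² + 4·81841 = 20736 + 327364 = 348100; √348100 = 590.
q = (−144 + 590)/2 = 223, and p = q + 144 = 367.
Check: 223 · 367 = 81841.

223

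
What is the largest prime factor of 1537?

53

1537 = 29 · 53
53 is prime.
So 1537 = 29 · 53; the largest prime factor is 53.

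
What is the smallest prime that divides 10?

10 is even: 2 divides it.

2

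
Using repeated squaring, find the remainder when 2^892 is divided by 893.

777

2^1 ≡ 2 (mod 893)
2^2 ≡ 2^2 = 4 ≡ 4 (mod 893)
2^4 ≡ 4^2 = 16 ≡ 16 (mod 893)
2^8 ≡ 16^2 = 256 ≡ 256 (mod 893)
2^16 ≡ 256^2 = 65536 ≡ 347 (mod 893)
2^32 ≡ 347^2 = 120409 ≡ 747 (mod 893)
2^64 ≡ 747^2 = 558009 ≡ 777 (mod 893)
2^128 ≡ 777^2 = 603729 ≡ 61 (mod 893)
2^256 ≡ 61^2 = 3721 ≡ 149 (mod 893)
2^512 ≡ 149^2 = 22201 ≡ 769 (mod 893)
892 = 512 + 256 + 64 + 32 + 16 + 8 + 4 in binary powers of 2.
So 2^892 ≡ 769 · 149 · 777 · 747 · 347 · 256 · 16 ≡ 777 (mod 893).
Since 777 ≠ 1, base 2 is a Fermat witness: 893 is composite.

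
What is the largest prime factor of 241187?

241187 = 43 · 5609
5609 = 71 · 79
79 is prime.
So 241187 = 43 · 71 · 79; the largest prime factor is 79.

79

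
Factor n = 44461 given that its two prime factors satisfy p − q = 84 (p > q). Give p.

Since p = q + 84, we have 44461 = q(q + 84), so q² + 84q − 44461 = 0.
Discriminant: 84² + 4·44461 = 7056 + 177844 = 184900; √184900 = 430.
q = (−84 + 430)/2 = 173, and p = q + 84 = 257.
Check: 173 · 257 = 44461.

257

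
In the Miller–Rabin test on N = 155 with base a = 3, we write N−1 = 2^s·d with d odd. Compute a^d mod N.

53

155 − 1 = 154 = 2^1 · 77, so d = 77.
3^1 ≡ 3 (mod 155)
3^2 ≡ 3^2 = 9 ≡ 9 (mod 155)
3^4 ≡ 9^2 = 81 ≡ 81 (mod 155)
3^8 ≡ 81^2 = 6561 ≡ 51 (mod 155)
3^16 ≡ 51^2 = 2601 ≡ 121 (mod 155)
3^32 ≡ 121^2 = 14641 ≡ 71 (mod 155)
3^64 ≡ 71^2 = 5041 ≡ 81 (mod 155)
77 = 64 + 8 + 4 + 1 in binary powers of 2.
So 3^77 ≡ 81 · 51 · 81 · 3 ≡ 53 (mod 155).
Squaring chain: 53; never reaches −1, so base 3 is a Miller–Rabin witness that 155 is composite.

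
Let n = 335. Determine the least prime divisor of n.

335 is odd.
Digit sum 11, not divisible by 3.
Ends in 5: divisible by 5.

5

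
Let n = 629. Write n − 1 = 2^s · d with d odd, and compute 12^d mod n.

629 − 1 = 628 = 2^2 · 157, so d = 157.
12^1 ≡ 12 (mod 629)
12^2 ≡ 12^2 = 144 ≡ 144 (mod 629)
12^4 ≡ 144^2 = 20736 ≡ 608 (mod 629)
12^8 ≡ 608^2 = 369664 ≡ 441 (mod 629)
12^16 ≡ 441^2 = 194481 ≡ 120 (mod 629)
12^32 ≡ 120^2 = 14400 ≡ 562 (mod 629)
12^64 ≡ 562^2 = 315844 ≡ 86 (mod 629)
12^128 ≡ 86^2 = 7396 ≡ 477 (mod 629)
157 = 128 + 16 + 8 + 4 + 1 in binary powers of 2.
So 12^157 ≡ 477 · 120 · 441 · 608 · 12 ≡ 201 (mod 629).
Squaring chain: 201 → 145; never reaches −1, so base 12 is a Miller–Rabin witness that 629 is composite.

201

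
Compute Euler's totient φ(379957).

363792

Factor: 379957 = 53 · 67 · 107.
φ(379957) = (53−1) · (67−1) · (107−1) = 52 · 66 · 106 = 363792.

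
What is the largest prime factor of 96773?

71

96773 = 29 · 3337
3337 = 47 · 71
71 is prime.
So 96773 = 29 · 47 · 71; the largest prime factor is 71.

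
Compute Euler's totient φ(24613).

24300

Factor: 24613 = 151 · 163.
φ(24613) = (151−1) · (163−1) = 150 · 162 = 24300.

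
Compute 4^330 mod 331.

1

4^1 ≡ 4 (mod 331)
4^2 ≡ 4^2 = 16 ≡ 16 (mod 331)
4^4 ≡ 16^2 = 256 ≡ 256 (mod 331)
4^8 ≡ 256^2 = 65536 ≡ 329 (mod 331)
4^16 ≡ 329^2 = 108241 ≡ 4 (mod 331)
4^32 ≡ 4^2 = 16 ≡ 16 (mod 331)
4^64 ≡ 16^2 = 256 ≡ 256 (mod 331)
4^128 ≡ 256^2 = 65536 ≡ 329 (mod 331)
4^256 ≡ 329^2 = 108241 ≡ 4 (mod 331)
330 = 256 + 64 + 8 + 2 in binary powers of 2.
So 4^330 ≡ 4 · 256 · 329 · 16 ≡ 1 (mod 331).
Since the result is 1, base 4 gives no evidence that 331 is composite.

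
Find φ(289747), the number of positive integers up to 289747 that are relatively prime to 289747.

Factor: 289747 = 37 · 41 · 191.
φ(289747) = (37−1) · (41−1) · (191−1) = 36 · 40 · 190 = 273600.

273600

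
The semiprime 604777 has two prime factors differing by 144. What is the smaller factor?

709

Since p = q + 144, we have 604777 = q(q + 144), so q² + 144q − 604777 = 0.
Discriminant: 144² + 4·604777 = 20736 + 2419108 = 2439844; √2439844 = 1562.
q = (−144 + 1562)/2 = 709, and p = q + 144 = 853.
Check: 709 · 853 = 604777.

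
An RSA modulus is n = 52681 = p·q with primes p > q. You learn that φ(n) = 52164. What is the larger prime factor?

379

φ(n) = (p−1)(q−1) = n − (p+q) + 1, so p + q = 52681 − 52164 + 1 = 518.
p and q are the roots of t² − 518t + 52681 = 0.
Discriminant: 518² − 4·52681 = 268324 − 210724 = 57600; √57600 = 240.
q = (518 − 240)/2 = 139, p = (518 + 240)/2 = 379.
Check: 139 · 379 = 52681.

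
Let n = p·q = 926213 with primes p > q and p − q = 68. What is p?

997

Since p = q + 68, we have 926213 = q(q + 68), so q² + 68q − 926213 = 0.
Discriminant: 68² + 4·926213 = 4624 + 3704852 = 3709476; √3709476 = 1926.
q = (−68 + 1926)/2 = 929, and p = q + 68 = 997.
Check: 929 · 997 = 926213.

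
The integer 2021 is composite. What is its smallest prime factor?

2021 is odd.
Digit sum 5, not divisible by 3.
Ends in 1: not divisible by 5.
7: 2021 = 7·288 + 5
11: 2021 = 11·183 + 8
13: 2021 = 13·155 + 6
17: 2021 = 17·118 + 15
19: 2021 = 19·106 + 7
23: 2021 = 23·87 + 20
29: 2021 = 29·69 + 20
31: 2021 = 31·65 + 6
37: 2021 = 37·54 + 23
41: 2021 = 41·49 + 12
43: 2021 = 43·47

43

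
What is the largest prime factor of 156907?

89

156907 = 41 · 3827
3827 = 43 · 89
89 is prime.
So 156907 = 41 · 43 · 89; the largest prime factor is 89.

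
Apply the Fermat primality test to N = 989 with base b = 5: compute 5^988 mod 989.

81

5^1 ≡ 5 (mod 989)
5^2 ≡ 5^2 = 25 ≡ 25 (mod 989)
5^4 ≡ 25^2 = 625 ≡ 625 (mod 989)
5^8 ≡ 625^2 = 390625 ≡ 959 (mod 989)
5^16 ≡ 959^2 = 919681 ≡ 900 (mod 989)
5^32 ≡ 900^2 = 810000 ≡ 9 (mod 989)
5^64 ≡ 9^2 = 81 ≡ 81 (mod 989)
5^128 ≡ 81^2 = 6561 ≡ 627 (mod 989)
5^256 ≡ 627^2 = 393129 ≡ 496 (mod 989)
5^512 ≡ 496^2 = 246016 ≡ 744 (mod 989)
988 = 512 + 256 + 128 + 64 + 16 + 8 + 4 in binary powers of 2.
So 5^988 ≡ 744 · 496 · 627 · 81 · 900 · 959 · 625 ≡ 81 (mod 989).
Since 81 ≠ 1, base 5 is a Fermat witness: 989 is composite.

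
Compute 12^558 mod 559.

12^1 ≡ 12 (mod 559)
12^2 ≡ 12^2 = 144 ≡ 144 (mod 559)
12^4 ≡ 144^2 = 20736 ≡ 53 (mod 559)
12^8 ≡ 53^2 = 2809 ≡ 14 (mod 559)
12^16 ≡ 14^2 = 196 ≡ 196 (mod 559)
12^32 ≡ 196^2 = 38416 ≡ 404 (mod 559)
12^64 ≡ 404^2 = 163216 ≡ 547 (mod 559)
12^128 ≡ 547^2 = 299209 ≡ 144 (mod 559)
12^256 ≡ 144^2 = 20736 ≡ 53 (mod 559)
12^512 ≡ 53^2 = 2809 ≡ 14 (mod 559)
558 = 512 + 32 + 8 + 4 + 2 in binary powers of 2.
So 12^558 ≡ 14 · 404 · 14 · 53 · 144 ≡ 183 (mod 559).
Since 183 ≠ 1, base 12 is a Fermat witness: 559 is composite.

183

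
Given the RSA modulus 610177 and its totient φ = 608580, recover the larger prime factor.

φ(n) = (p−1)(q−1) = n − (p+q) + 1, so p + q = 610177 − 608580 + 1 = 1598.
p and q are the roots of t² − 1598t + 610177 = 0.
Discriminant: 1598² − 4·610177 = 2553604 − 2440708 = 112896; √112896 = 336.
q = (1598 − 336)/2 = 631, p = (1598 + 336)/2 = 967.
Check: 631 · 967 = 610177.

967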